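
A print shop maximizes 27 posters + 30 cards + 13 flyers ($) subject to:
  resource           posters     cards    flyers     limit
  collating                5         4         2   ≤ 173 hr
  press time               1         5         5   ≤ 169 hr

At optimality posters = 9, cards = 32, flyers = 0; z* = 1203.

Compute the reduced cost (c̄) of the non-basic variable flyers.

-7

Both collating and press time are binding at x*.
From A_Bᵀ y = c: 5·y_collating + 1·y_press time = 27; 4·y_collating + 5·y_press time = 30.
Solving: y_collating = 5, y_press time = 2.
Reduced cost of flyers: c₃ − yᵀa₃ = 13 − (5·2 + 2·5) = 13 − 20 = -7.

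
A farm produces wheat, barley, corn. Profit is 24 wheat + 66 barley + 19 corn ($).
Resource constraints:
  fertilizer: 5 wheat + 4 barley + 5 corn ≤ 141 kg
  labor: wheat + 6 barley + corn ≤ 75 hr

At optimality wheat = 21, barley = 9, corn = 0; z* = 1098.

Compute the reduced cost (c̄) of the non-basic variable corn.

-5

Check each constraint at x*: fertilizer 141/141 (tight); labor 75/75 (tight).
The binding rows give the dual system: 5·y_fertilizer + 1·y_labor = 24 and 4·y_fertilizer + 6·y_labor = 66.
This yields shadow prices y_fertilizer = 3, y_labor = 9.
Reduced cost of corn: c₃ − yᵀa₃ = 19 − (3·5 + 9·1) = 19 − 24 = -5.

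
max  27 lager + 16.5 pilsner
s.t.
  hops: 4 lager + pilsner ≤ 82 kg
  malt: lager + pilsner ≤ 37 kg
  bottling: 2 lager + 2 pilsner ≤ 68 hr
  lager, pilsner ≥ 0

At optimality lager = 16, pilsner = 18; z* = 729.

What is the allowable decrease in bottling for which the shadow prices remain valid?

Binding constraints: hops, bottling. The basis is B = [[4,1],[2,2]] with det 6.
Per unit decrease in bottling, x* moves by d = (0.1667, -0.6667).
The basis stays optimal until pilsner reaches 0; allowable decrease = 27 hr.

27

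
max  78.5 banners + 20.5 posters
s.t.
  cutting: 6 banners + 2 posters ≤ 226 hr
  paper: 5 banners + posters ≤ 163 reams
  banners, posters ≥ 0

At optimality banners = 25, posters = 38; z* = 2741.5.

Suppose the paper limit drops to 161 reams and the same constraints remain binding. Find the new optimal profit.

2724.5

At the optimum: cutting uses 226 of 226 (binding); paper uses 163 of 163 (binding).
The binding rows give the dual system: 6·y_cutting + 5·y_paper = 78.5 and 2·y_cutting + 1·y_paper = 20.5.
Solving: y_cutting = 6, y_paper = 8.5.
Δz = y_paper·Δb = 8.5 × (-2) = -17, so new z* = 2741.5 − 17 = 2724.5.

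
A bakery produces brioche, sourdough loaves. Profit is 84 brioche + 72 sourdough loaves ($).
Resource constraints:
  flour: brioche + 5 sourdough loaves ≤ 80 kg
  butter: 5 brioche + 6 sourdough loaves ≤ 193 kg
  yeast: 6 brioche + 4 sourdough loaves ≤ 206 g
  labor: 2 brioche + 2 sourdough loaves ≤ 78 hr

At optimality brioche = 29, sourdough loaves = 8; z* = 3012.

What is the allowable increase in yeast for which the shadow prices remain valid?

Binding constraints: butter, yeast. The basis is B = [[5,6],[6,4]] with det -16.
Per unit increase in yeast, x* moves by d = (0.375, -0.3125).
The basis stays optimal until sourdough loaves reaches 0; allowable increase = 25.6 g.

25.6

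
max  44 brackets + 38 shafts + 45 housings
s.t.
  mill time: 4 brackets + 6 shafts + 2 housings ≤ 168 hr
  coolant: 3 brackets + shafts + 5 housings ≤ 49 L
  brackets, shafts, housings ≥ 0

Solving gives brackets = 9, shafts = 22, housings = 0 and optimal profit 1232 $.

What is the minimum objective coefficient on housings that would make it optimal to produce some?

At the optimum: mill time uses 168 of 168 (binding); coolant uses 49 of 49 (binding).
Dual feasibility on the basic columns requires 4·y_mill time + 3·y_coolant = 44, 6·y_mill time + 1·y_coolant = 38.
Solving: y_mill time = 5, y_coolant = 8.
housings enters the basis when its profit ≥ yᵀa₃ = 5·2 + 8·5 = 50.

50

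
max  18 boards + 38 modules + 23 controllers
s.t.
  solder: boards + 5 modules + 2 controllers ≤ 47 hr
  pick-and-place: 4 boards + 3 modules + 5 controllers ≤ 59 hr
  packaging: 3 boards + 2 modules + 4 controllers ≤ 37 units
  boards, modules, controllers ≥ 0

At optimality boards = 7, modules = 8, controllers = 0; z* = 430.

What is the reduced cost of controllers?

At the optimum: solder uses 47 of 47 (binding); pick-and-place uses 52 of 59 (slack = 7); packaging uses 37 of 37 (binding).
By complementary slackness, y = 0 for the non-binding constraint.
Dual feasibility on the basic columns requires 1·y_solder + 3·y_packaging = 18, 5·y_solder + 2·y_packaging = 38.
Solving: y_solder = 6, y_packaging = 4.
Reduced cost of controllers: c₃ − yᵀa₃ = 23 − (6·2 + 4·4) = 23 − 28 = -5.

-5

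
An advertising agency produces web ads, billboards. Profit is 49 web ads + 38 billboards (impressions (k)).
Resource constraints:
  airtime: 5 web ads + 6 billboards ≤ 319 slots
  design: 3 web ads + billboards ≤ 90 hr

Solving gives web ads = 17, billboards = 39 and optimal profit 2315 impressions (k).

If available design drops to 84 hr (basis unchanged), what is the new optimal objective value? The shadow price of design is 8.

Δb = -6, so new z* = 2315 + (8)·(-6) = 2315 − 48 = 2267.

2267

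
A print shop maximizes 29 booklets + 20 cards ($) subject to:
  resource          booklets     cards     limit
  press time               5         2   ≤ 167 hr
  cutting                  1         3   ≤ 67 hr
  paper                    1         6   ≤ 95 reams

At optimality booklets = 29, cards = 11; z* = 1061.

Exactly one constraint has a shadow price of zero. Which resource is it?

cutting

press time: 167/167 (binding)
cutting: 62/67 (slack 5)
paper: 95/95 (binding)
By complementary slackness, a constraint with positive slack has shadow price 0 → cutting.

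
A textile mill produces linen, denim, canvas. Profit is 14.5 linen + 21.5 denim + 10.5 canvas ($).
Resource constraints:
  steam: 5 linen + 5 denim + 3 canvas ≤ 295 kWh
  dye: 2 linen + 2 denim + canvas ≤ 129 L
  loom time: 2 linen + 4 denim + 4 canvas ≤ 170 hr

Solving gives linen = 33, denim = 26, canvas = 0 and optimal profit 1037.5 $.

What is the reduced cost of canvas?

Binding: steam and loom time. Non-binding: dye (11 unused).
Since dye is not tight, its dual is 0.
The binding rows give the dual system: 5·y_steam + 2·y_loom time = 14.5 and 5·y_steam + 4·y_loom time = 21.5.
This yields shadow prices y_steam = 1.5, y_loom time = 3.5.
Reduced cost of canvas: c₃ − yᵀa₃ = 10.5 − (1.5·3 + 3.5·4) = 10.5 − 18.5 = -8.

-8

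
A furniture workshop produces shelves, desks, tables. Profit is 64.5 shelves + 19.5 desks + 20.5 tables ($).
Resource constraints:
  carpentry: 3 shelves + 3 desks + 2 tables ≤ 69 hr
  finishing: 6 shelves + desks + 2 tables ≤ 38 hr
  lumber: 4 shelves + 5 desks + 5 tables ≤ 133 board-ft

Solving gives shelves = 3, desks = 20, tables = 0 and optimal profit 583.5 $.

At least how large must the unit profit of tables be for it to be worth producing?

At the optimum: carpentry uses 69 of 69 (binding); finishing uses 38 of 38 (binding); lumber uses 112 of 133 (slack = 21).
By complementary slackness, y = 0 for the non-binding constraint.
From A_Bᵀ y = c: 3·y_carpentry + 6·y_finishing = 64.5; 3·y_carpentry + 1·y_finishing = 19.5.
This yields shadow prices y_carpentry = 3.5, y_finishing = 9.
tables enters the basis when its profit ≥ yᵀa₃ = 3.5·2 + 9·2 = 25.

25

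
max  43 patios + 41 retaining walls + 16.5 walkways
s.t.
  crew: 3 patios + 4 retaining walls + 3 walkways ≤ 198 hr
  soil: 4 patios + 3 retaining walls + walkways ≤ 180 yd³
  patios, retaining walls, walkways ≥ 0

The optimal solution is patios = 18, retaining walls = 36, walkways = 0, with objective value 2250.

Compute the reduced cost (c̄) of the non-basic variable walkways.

Both crew and soil are binding at x*.
From A_Bᵀ y = c: 3·y_crew + 4·y_soil = 43; 4·y_crew + 3·y_soil = 41.
This yields shadow prices y_crew = 5, y_soil = 7.
Reduced cost of walkways: c₃ − yᵀa₃ = 16.5 − (5·3 + 7·1) = 16.5 − 22 = -5.5.

-5.5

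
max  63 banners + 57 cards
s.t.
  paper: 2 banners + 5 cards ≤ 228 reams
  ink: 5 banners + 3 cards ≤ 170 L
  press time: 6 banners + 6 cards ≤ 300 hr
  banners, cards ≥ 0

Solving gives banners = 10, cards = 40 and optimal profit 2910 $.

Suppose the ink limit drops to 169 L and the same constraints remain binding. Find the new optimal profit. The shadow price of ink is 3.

2907

Δb = -1, so new z* = 2910 + (3)·(-1) = 2910 − 3 = 2907.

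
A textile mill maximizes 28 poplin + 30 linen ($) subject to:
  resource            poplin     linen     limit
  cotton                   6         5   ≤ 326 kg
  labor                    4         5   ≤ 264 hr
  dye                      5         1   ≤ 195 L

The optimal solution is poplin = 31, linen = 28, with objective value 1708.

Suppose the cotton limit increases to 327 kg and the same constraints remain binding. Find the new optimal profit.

1710

At the optimum: cotton uses 326 of 326 (binding); labor uses 264 of 264 (binding); dye uses 183 of 195 (slack = 12).
Since dye is not tight, its dual is 0.
Dual feasibility on the basic columns requires 6·y_cotton + 4·y_labor = 28, 5·y_cotton + 5·y_labor = 30.
This yields shadow prices y_cotton = 2, y_labor = 4.
Δz = y_cotton·Δb = 2 × (1) = 2, so new z* = 1708 + 2 = 1710.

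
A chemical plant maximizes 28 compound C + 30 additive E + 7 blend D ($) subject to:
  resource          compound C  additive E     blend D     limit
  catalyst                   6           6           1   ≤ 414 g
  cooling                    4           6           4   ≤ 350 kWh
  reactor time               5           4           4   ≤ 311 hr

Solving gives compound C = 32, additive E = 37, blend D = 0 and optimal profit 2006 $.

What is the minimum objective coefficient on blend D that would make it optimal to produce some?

8

Binding: catalyst and cooling. Non-binding: reactor time (3 unused).
Since reactor time is not tight, its dual is 0.
Dual feasibility on the basic columns requires 6·y_catalyst + 4·y_cooling = 28, 6·y_catalyst + 6·y_cooling = 30.
Solving: y_catalyst = 4, y_cooling = 1.
blend D enters the basis when its profit ≥ yᵀa₃ = 4·1 + 1·4 = 8.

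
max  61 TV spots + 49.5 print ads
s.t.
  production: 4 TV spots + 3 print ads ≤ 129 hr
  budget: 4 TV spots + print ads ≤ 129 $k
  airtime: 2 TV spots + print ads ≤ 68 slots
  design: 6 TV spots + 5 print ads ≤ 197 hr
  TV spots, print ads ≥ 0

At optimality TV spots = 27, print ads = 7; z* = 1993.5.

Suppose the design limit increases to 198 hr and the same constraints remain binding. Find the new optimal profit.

2001

Binding: production and design. Non-binding: budget (14 unused), airtime (7 unused).
By complementary slackness, y = 0 for the non-binding constraints.
From A_Bᵀ y = c: 4·y_production + 6·y_design = 61; 3·y_production + 5·y_design = 49.5.
Solving: y_production = 4, y_design = 7.5.
Δz = y_design·Δb = 7.5 × (1) = 7.5, so new z* = 1993.5 + 7.5 = 2001.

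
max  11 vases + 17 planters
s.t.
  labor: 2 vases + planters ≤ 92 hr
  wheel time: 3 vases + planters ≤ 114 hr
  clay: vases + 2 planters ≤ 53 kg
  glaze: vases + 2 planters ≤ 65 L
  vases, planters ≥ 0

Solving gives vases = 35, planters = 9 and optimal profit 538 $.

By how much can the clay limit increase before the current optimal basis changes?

12

Binding constraints: wheel time, clay. The basis is B = [[3,1],[1,2]] with det 5.
Per unit increase in clay, x* moves by d = (-0.2, 0.6).
The basis stays optimal until glaze becomes binding; allowable increase = 12 kg.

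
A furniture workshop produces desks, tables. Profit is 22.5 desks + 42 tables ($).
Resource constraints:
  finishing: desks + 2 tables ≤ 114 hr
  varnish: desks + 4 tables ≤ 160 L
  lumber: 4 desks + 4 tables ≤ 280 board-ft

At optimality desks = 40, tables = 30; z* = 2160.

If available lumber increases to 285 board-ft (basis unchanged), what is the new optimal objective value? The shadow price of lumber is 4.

Δb = 5, so new z* = 2160 + (4)·(5) = 2160 + 20 = 2180.

2180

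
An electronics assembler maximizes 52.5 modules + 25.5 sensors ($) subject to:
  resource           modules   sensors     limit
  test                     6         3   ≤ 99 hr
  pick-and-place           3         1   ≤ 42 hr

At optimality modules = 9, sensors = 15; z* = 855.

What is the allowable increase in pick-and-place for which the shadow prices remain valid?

Binding constraints: test, pick-and-place. The basis is B = [[6,3],[3,1]] with det -3.
Per unit increase in pick-and-place, x* moves by d = (1, -2).
The basis stays optimal until sensors reaches 0; allowable increase = 7.5 hr.

7.5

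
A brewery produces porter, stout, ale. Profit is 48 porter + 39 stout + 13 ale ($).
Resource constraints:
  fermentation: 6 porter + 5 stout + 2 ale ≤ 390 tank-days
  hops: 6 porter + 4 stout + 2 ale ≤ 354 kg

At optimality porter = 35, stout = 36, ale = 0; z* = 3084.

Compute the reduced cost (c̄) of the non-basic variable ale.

-3

At the optimum: fermentation uses 390 of 390 (binding); hops uses 354 of 354 (binding).
Dual feasibility on the basic columns requires 6·y_fermentation + 6·y_hops = 48, 5·y_fermentation + 4·y_hops = 39.
→ y_fermentation = 7 and y_hops = 1.
Reduced cost of ale: c₃ − yᵀa₃ = 13 − (7·2 + 1·2) = 13 − 16 = -3.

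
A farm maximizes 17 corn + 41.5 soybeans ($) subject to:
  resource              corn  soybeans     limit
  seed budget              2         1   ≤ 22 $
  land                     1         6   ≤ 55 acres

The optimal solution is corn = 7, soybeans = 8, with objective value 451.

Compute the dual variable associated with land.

Check each constraint at x*: seed budget 22/22 (tight); land 55/55 (tight).
The binding rows give the dual system: 2·y_seed budget + 1·y_land = 17 and 1·y_seed budget + 6·y_land = 41.5.
Solving: y_seed budget = 5.5, y_land = 6.
Shadow price of land = 6.

6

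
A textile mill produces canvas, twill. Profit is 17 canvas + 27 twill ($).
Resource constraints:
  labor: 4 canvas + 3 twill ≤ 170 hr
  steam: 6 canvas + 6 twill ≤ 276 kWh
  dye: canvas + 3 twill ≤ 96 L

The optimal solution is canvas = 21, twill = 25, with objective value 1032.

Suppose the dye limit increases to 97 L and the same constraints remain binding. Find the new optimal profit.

1037

Check each constraint at x*: labor 159/170 (slack 11); steam 276/276 (tight); dye 96/96 (tight).
Since labor is not tight, its dual is 0.
From A_Bᵀ y = c: 6·y_steam + 1·y_dye = 17; 6·y_steam + 3·y_dye = 27.
→ y_steam = 2 and y_dye = 5.
Δz = y_dye·Δb = 5 × (1) = 5, so new z* = 1032 + 5 = 1037.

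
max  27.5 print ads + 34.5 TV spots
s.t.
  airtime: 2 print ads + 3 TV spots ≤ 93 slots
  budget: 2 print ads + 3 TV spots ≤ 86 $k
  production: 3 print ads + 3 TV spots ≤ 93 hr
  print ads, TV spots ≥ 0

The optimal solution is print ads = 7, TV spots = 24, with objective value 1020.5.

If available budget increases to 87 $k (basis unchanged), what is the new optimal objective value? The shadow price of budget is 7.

1027.5

Δb = 1, so new z* = 1020.5 + (7)·(1) = 1020.5 + 7 = 1027.5.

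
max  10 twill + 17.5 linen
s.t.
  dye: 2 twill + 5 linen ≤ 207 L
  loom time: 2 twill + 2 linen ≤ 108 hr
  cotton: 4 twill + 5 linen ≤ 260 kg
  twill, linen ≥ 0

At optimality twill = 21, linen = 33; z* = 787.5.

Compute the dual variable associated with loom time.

Check each constraint at x*: dye 207/207 (tight); loom time 108/108 (tight); cotton 249/260 (slack 11).
Slack constraints have shadow price 0 (complementary slackness).
Dual feasibility on the basic columns requires 2·y_dye + 2·y_loom time = 10, 5·y_dye + 2·y_loom time = 17.5.
→ y_dye = 2.5 and y_loom time = 2.5.
Shadow price of loom time = 2.5.

2.5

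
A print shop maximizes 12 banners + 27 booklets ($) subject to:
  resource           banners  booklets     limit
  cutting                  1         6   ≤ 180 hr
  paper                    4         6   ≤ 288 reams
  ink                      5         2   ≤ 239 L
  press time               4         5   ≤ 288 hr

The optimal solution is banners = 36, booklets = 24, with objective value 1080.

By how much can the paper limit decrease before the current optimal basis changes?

108

Binding constraints: cutting, paper. The basis is B = [[1,6],[4,6]] with det -18.
Per unit decrease in paper, x* moves by d = (-0.3333, 0.0556).
The basis stays optimal until banners reaches 0; allowable decrease = 108 reams.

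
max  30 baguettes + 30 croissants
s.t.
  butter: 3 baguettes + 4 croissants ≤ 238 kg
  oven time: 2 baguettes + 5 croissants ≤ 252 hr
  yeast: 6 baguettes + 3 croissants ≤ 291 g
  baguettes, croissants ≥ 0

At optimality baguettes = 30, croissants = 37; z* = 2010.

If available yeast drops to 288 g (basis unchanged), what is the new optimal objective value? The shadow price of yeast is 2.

Δb = -3, so new z* = 2010 + (2)·(-3) = 2010 − 6 = 2004.

2004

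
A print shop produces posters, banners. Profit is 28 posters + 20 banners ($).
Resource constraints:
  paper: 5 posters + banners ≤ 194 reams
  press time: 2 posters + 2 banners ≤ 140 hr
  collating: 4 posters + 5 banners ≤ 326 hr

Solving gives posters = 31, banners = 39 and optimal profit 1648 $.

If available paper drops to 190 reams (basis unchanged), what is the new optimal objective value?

At the optimum: paper uses 194 of 194 (binding); press time uses 140 of 140 (binding); collating uses 319 of 326 (slack = 7).
Slack constraints have shadow price 0 (complementary slackness).
Dual feasibility on the basic columns requires 5·y_paper + 2·y_press time = 28, 1·y_paper + 2·y_press time = 20.
Solving: y_paper = 2, y_press time = 9.
Δz = y_paper·Δb = 2 × (-4) = -8, so new z* = 1648 − 8 = 1640.

1640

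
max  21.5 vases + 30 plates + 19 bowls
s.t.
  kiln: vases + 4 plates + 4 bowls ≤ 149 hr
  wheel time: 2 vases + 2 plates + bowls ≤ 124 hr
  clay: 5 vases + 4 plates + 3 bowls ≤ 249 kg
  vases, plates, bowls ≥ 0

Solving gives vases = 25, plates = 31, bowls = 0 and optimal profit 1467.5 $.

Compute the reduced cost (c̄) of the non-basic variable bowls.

Binding: kiln and clay. Non-binding: wheel time (12 unused).
By complementary slackness, y = 0 for the non-binding constraint.
From A_Bᵀ y = c: 1·y_kiln + 5·y_clay = 21.5; 4·y_kiln + 4·y_clay = 30.
Solving: y_kiln = 4, y_clay = 3.5.
Reduced cost of bowls: c₃ − yᵀa₃ = 19 − (4·4 + 3.5·3) = 19 − 26.5 = -7.5.

-7.5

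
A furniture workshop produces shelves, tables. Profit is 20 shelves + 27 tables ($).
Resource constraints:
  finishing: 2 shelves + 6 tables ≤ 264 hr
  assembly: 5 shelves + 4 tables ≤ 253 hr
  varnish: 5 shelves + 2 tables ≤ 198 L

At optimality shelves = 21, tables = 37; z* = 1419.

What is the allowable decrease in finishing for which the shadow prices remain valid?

41.8

Binding constraints: finishing, assembly. The basis is B = [[2,6],[5,4]] with det -22.
Per unit decrease in finishing, x* moves by d = (0.1818, -0.2273).
The basis stays optimal until varnish becomes binding; allowable decrease = 41.8 hr.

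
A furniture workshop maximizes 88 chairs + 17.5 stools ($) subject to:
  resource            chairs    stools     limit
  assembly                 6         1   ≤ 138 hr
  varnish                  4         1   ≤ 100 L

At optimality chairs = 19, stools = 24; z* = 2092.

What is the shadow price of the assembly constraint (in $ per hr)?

9

Check each constraint at x*: assembly 138/138 (tight); varnish 100/100 (tight).
Dual feasibility on the basic columns requires 6·y_assembly + 4·y_varnish = 88, 1·y_assembly + 1·y_varnish = 17.5.
This yields shadow prices y_assembly = 9, y_varnish = 8.5.
Shadow price of assembly = 9.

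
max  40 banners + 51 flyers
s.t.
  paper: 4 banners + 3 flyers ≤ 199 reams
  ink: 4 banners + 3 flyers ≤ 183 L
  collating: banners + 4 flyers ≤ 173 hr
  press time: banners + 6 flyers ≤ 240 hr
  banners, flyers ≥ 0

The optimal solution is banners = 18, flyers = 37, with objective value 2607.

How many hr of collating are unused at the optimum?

collating used = 1·18 + 4·37 = 166; slack = 173 − 166 = 7.

7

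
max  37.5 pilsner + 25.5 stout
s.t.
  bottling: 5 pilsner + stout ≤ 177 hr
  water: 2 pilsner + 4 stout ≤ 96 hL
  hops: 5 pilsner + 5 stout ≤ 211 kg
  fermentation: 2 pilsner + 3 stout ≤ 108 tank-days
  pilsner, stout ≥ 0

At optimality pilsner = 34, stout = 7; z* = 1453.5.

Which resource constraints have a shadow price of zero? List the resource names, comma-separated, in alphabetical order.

bottling: 177/177 (binding)
water: 96/96 (binding)
hops: 205/211 (slack 6)
fermentation: 89/108 (slack 19)
By complementary slackness, a constraint with positive slack has shadow price 0 → fermentation, hops.

fermentation, hops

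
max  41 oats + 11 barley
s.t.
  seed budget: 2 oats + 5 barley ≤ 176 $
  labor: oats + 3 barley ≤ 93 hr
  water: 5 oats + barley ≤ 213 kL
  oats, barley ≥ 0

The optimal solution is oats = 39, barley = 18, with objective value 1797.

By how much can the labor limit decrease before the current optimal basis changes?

Binding constraints: labor, water. The basis is B = [[1,3],[5,1]] with det -14.
Per unit decrease in labor, x* moves by d = (0.0714, -0.3571).
The basis stays optimal until barley reaches 0; allowable decrease = 50.4 hr.

50.4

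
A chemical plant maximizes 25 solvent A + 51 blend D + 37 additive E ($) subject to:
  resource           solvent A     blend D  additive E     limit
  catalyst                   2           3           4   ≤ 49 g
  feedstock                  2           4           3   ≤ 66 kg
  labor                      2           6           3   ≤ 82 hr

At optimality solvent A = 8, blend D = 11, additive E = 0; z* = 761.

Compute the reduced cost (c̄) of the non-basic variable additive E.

-8.5

Check each constraint at x*: catalyst 49/49 (tight); feedstock 60/66 (slack 6); labor 82/82 (tight).
Slack constraints have shadow price 0 (complementary slackness).
Dual feasibility on the basic columns requires 2·y_catalyst + 2·y_labor = 25, 3·y_catalyst + 6·y_labor = 51.
Solving: y_catalyst = 8, y_labor = 4.5.
Reduced cost of additive E: c₃ − yᵀa₃ = 37 − (8·4 + 4.5·3) = 37 − 45.5 = -8.5.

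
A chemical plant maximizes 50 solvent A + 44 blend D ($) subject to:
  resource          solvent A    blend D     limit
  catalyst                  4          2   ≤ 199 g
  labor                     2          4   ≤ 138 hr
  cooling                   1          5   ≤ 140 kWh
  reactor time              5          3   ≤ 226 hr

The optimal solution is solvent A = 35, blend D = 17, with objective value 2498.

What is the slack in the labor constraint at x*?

labor used = 2·35 + 4·17 = 138; slack = 138 − 138 = 0.

0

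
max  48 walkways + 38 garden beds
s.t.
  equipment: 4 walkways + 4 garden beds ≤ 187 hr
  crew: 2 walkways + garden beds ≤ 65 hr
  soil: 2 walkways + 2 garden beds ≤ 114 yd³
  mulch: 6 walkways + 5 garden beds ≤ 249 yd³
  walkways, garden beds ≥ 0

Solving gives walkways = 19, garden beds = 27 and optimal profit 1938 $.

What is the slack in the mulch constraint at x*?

mulch used = 6·19 + 5·27 = 249; slack = 249 − 249 = 0.

0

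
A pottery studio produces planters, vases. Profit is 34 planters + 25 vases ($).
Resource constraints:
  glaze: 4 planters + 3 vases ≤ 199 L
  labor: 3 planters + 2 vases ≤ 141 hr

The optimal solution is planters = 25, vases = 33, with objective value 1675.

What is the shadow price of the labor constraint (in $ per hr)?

2

Both glaze and labor are binding at x*.
From A_Bᵀ y = c: 4·y_glaze + 3·y_labor = 34; 3·y_glaze + 2·y_labor = 25.
Solving: y_glaze = 7, y_labor = 2.
Shadow price of labor = 2.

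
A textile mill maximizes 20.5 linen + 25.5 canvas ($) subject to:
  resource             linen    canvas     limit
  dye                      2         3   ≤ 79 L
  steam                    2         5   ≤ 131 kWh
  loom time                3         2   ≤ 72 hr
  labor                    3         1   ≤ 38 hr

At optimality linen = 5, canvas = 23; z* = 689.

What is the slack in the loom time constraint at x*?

loom time used = 3·5 + 2·23 = 61; slack = 72 − 61 = 11.

11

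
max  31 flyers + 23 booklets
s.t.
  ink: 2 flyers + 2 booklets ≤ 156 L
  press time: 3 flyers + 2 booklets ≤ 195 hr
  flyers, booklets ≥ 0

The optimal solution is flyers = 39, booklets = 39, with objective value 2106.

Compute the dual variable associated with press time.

8

Check each constraint at x*: ink 156/156 (tight); press time 195/195 (tight).
Dual feasibility on the basic columns requires 2·y_ink + 3·y_press time = 31, 2·y_ink + 2·y_press time = 23.
This yields shadow prices y_ink = 3.5, y_press time = 8.
Shadow price of press time = 8.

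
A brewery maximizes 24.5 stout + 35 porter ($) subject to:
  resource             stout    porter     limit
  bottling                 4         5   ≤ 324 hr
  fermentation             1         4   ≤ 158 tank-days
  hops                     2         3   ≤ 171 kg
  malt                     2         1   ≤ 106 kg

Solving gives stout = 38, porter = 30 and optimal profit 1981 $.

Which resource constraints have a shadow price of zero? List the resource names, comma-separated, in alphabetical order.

bottling: 302/324 (slack 22)
fermentation: 158/158 (binding)
hops: 166/171 (slack 5)
malt: 106/106 (binding)
By complementary slackness, a constraint with positive slack has shadow price 0 → bottling, hops.

bottling, hops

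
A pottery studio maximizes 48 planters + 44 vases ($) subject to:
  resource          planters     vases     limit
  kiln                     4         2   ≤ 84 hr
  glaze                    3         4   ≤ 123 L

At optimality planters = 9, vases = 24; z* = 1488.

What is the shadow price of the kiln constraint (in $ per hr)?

6

Check each constraint at x*: kiln 84/84 (tight); glaze 123/123 (tight).
From A_Bᵀ y = c: 4·y_kiln + 3·y_glaze = 48; 2·y_kiln + 4·y_glaze = 44.
This yields shadow prices y_kiln = 6, y_glaze = 8.
Shadow price of kiln = 6.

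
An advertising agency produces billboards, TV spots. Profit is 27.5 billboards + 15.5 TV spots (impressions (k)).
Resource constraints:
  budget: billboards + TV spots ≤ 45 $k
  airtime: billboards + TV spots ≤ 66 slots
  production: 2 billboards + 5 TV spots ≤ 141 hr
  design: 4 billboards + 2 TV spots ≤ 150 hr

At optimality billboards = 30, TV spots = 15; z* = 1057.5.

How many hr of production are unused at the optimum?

production used = 2·30 + 5·15 = 135; slack = 141 − 135 = 6.

6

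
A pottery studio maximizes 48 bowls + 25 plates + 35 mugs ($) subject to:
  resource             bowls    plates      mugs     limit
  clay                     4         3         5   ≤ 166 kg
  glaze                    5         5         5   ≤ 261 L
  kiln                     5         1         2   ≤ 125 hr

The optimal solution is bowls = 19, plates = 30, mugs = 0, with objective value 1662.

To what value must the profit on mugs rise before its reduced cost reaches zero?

43

At the optimum: clay uses 166 of 166 (binding); glaze uses 245 of 261 (slack = 16); kiln uses 125 of 125 (binding).
Since glaze is not tight, its dual is 0.
The binding rows give the dual system: 4·y_clay + 5·y_kiln = 48 and 3·y_clay + 1·y_kiln = 25.
→ y_clay = 7 and y_kiln = 4.
mugs enters the basis when its profit ≥ yᵀa₃ = 7·5 + 4·2 = 43.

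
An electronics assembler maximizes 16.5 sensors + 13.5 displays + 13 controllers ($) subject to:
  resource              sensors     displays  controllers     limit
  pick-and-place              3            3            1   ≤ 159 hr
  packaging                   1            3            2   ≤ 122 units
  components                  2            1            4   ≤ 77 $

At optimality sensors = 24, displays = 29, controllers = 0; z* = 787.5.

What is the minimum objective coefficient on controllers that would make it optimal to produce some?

Check each constraint at x*: pick-and-place 159/159 (tight); packaging 111/122 (slack 11); components 77/77 (tight).
Slack constraints have shadow price 0 (complementary slackness).
The binding rows give the dual system: 3·y_pick-and-place + 2·y_components = 16.5 and 3·y_pick-and-place + 1·y_components = 13.5.
This yields shadow prices y_pick-and-place = 3.5, y_components = 3.
controllers enters the basis when its profit ≥ yᵀa₃ = 3.5·1 + 3·4 = 15.5.

15.5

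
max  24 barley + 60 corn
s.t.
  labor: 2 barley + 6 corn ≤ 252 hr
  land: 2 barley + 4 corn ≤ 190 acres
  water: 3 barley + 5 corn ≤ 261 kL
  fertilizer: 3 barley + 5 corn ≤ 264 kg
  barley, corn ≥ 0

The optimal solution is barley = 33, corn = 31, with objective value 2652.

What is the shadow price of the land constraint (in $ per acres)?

At the optimum: labor uses 252 of 252 (binding); land uses 190 of 190 (binding); water uses 254 of 261 (slack = 7); fertilizer uses 254 of 264 (slack = 10).
Slack constraints have shadow price 0 (complementary slackness).
The binding rows give the dual system: 2·y_labor + 2·y_land = 24 and 6·y_labor + 4·y_land = 60.
→ y_labor = 6 and y_land = 6.
Shadow price of land = 6.

6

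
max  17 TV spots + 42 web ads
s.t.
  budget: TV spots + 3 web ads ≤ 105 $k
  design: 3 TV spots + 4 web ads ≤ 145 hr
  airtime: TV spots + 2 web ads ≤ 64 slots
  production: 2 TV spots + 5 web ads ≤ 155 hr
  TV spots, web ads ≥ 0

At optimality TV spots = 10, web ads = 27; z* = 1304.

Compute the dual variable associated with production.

8

Check each constraint at x*: budget 91/105 (slack 14); design 138/145 (slack 7); airtime 64/64 (tight); production 155/155 (tight).
Slack constraints have shadow price 0 (complementary slackness).
Dual feasibility on the basic columns requires 1·y_airtime + 2·y_production = 17, 2·y_airtime + 5·y_production = 42.
This yields shadow prices y_airtime = 1, y_production = 8.
Shadow price of production = 8.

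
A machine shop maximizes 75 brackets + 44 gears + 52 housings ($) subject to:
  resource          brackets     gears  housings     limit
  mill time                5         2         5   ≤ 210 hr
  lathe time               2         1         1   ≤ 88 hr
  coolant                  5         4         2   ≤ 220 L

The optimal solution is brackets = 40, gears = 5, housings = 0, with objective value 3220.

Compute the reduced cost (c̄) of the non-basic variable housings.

At the optimum: mill time uses 210 of 210 (binding); lathe time uses 85 of 88 (slack = 3); coolant uses 220 of 220 (binding).
By complementary slackness, y = 0 for the non-binding constraint.
From A_Bᵀ y = c: 5·y_mill time + 5·y_coolant = 75; 2·y_mill time + 4·y_coolant = 44.
This yields shadow prices y_mill time = 8, y_coolant = 7.
Reduced cost of housings: c₃ − yᵀa₃ = 52 − (8·5 + 7·2) = 52 − 54 = -2.

-2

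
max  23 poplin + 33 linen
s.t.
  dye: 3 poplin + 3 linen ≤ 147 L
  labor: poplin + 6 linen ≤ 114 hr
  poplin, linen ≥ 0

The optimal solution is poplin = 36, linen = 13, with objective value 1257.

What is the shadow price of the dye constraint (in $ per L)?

At the optimum: dye uses 147 of 147 (binding); labor uses 114 of 114 (binding).
From A_Bᵀ y = c: 3·y_dye + 1·y_labor = 23; 3·y_dye + 6·y_labor = 33.
→ y_dye = 7 and y_labor = 2.
Shadow price of dye = 7.

7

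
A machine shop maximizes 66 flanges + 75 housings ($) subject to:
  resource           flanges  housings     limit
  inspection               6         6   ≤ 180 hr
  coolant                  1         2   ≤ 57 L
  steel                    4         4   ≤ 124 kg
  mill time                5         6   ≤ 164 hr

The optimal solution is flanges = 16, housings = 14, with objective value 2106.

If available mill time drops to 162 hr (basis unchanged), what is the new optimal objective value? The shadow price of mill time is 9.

Δb = -2, so new z* = 2106 + (9)·(-2) = 2106 − 18 = 2088.

2088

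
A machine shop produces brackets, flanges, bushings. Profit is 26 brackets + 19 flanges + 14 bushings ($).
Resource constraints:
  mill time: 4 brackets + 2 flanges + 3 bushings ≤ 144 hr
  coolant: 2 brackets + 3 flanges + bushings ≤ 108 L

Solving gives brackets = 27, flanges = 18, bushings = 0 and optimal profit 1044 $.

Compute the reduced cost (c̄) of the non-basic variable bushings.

-4

Check each constraint at x*: mill time 144/144 (tight); coolant 108/108 (tight).
Dual feasibility on the basic columns requires 4·y_mill time + 2·y_coolant = 26, 2·y_mill time + 3·y_coolant = 19.
→ y_mill time = 5 and y_coolant = 3.
Reduced cost of bushings: c₃ − yᵀa₃ = 14 − (5·3 + 3·1) = 14 − 18 = -4.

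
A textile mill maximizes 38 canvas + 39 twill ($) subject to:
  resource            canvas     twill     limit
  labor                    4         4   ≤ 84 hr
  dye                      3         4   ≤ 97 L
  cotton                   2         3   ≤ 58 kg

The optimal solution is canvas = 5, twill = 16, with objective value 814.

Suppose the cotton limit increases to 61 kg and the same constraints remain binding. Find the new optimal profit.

Check each constraint at x*: labor 84/84 (tight); dye 79/97 (slack 18); cotton 58/58 (tight).
Slack constraints have shadow price 0 (complementary slackness).
From A_Bᵀ y = c: 4·y_labor + 2·y_cotton = 38; 4·y_labor + 3·y_cotton = 39.
Solving: y_labor = 9, y_cotton = 1.
Δz = y_cotton·Δb = 1 × (3) = 3, so new z* = 814 + 3 = 817.

817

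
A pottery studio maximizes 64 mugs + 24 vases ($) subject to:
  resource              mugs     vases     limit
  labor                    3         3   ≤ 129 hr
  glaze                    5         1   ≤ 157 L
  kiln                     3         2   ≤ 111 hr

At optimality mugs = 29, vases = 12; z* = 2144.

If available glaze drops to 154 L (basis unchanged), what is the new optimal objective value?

2120

At the optimum: labor uses 123 of 129 (slack = 6); glaze uses 157 of 157 (binding); kiln uses 111 of 111 (binding).
By complementary slackness, y = 0 for the non-binding constraint.
The binding rows give the dual system: 5·y_glaze + 3·y_kiln = 64 and 1·y_glaze + 2·y_kiln = 24.
Solving: y_glaze = 8, y_kiln = 8.
Δz = y_glaze·Δb = 8 × (-3) = -24, so new z* = 2144 − 24 = 2120.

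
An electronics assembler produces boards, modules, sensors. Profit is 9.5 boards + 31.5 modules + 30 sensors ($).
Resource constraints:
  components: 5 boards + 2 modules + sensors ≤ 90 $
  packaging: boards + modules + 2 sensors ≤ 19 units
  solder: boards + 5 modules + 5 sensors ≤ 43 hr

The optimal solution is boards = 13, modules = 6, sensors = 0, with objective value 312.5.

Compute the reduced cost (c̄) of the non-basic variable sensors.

Check each constraint at x*: components 77/90 (slack 13); packaging 19/19 (tight); solder 43/43 (tight).
Slack constraints have shadow price 0 (complementary slackness).
From A_Bᵀ y = c: 1·y_packaging + 1·y_solder = 9.5; 1·y_packaging + 5·y_solder = 31.5.
Solving: y_packaging = 4, y_solder = 5.5.
Reduced cost of sensors: c₃ − yᵀa₃ = 30 − (4·2 + 5.5·5) = 30 − 35.5 = -5.5.

-5.5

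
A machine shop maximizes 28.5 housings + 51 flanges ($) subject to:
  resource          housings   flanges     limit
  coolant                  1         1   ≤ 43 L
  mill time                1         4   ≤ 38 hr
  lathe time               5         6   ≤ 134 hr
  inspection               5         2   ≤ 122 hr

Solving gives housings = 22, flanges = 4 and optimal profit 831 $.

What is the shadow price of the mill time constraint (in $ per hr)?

Check each constraint at x*: coolant 26/43 (slack 17); mill time 38/38 (tight); lathe time 134/134 (tight); inspection 118/122 (slack 4).
Slack constraints have shadow price 0 (complementary slackness).
Dual feasibility on the basic columns requires 1·y_mill time + 5·y_lathe time = 28.5, 4·y_mill time + 6·y_lathe time = 51.
This yields shadow prices y_mill time = 6, y_lathe time = 4.5.
Shadow price of mill time = 6.

6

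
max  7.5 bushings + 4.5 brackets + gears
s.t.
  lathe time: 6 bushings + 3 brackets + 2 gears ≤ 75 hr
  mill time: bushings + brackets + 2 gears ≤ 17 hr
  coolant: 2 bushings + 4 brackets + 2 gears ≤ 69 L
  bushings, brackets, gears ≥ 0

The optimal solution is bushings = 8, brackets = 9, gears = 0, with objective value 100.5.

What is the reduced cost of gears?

Check each constraint at x*: lathe time 75/75 (tight); mill time 17/17 (tight); coolant 52/69 (slack 17).
By complementary slackness, y = 0 for the non-binding constraint.
The binding rows give the dual system: 6·y_lathe time + 1·y_mill time = 7.5 and 3·y_lathe time + 1·y_mill time = 4.5.
This yields shadow prices y_lathe time = 1, y_mill time = 1.5.
Reduced cost of gears: c₃ − yᵀa₃ = 1 − (1·2 + 1.5·2) = 1 − 5 = -4.

-4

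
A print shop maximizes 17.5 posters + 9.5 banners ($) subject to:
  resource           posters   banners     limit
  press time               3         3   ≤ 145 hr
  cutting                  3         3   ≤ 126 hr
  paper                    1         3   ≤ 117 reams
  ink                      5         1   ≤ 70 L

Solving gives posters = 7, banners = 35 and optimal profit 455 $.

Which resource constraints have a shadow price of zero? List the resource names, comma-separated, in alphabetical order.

press time: 126/145 (slack 19)
cutting: 126/126 (binding)
paper: 112/117 (slack 5)
ink: 70/70 (binding)
By complementary slackness, a constraint with positive slack has shadow price 0 → paper, press time.

paper, press time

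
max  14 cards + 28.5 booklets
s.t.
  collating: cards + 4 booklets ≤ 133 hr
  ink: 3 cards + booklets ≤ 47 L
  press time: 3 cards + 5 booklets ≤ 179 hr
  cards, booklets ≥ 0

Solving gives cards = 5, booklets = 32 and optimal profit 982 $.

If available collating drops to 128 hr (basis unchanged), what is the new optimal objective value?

Check each constraint at x*: collating 133/133 (tight); ink 47/47 (tight); press time 175/179 (slack 4).
Since press time is not tight, its dual is 0.
Dual feasibility on the basic columns requires 1·y_collating + 3·y_ink = 14, 4·y_collating + 1·y_ink = 28.5.
Solving: y_collating = 6.5, y_ink = 2.5.
Δz = y_collating·Δb = 6.5 × (-5) = -32.5, so new z* = 982 − 32.5 = 949.5.

949.5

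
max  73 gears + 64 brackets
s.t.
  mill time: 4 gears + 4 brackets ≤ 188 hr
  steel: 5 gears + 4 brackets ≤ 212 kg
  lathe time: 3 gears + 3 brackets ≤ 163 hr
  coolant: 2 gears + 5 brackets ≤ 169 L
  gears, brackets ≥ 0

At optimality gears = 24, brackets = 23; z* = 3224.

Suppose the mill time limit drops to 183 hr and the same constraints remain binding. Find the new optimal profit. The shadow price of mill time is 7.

Δb = -5, so new z* = 3224 + (7)·(-5) = 3224 − 35 = 3189.

3189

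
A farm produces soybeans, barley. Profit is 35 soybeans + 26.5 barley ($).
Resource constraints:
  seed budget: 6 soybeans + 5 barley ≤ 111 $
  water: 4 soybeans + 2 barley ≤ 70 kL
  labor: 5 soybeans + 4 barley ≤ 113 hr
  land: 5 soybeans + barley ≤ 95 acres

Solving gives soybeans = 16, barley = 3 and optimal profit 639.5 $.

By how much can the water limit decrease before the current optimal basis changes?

Binding constraints: seed budget, water. The basis is B = [[6,5],[4,2]] with det -8.
Per unit decrease in water, x* moves by d = (-0.625, 0.75).
The basis stays optimal until soybeans reaches 0; allowable decrease = 25.6 kL.

25.6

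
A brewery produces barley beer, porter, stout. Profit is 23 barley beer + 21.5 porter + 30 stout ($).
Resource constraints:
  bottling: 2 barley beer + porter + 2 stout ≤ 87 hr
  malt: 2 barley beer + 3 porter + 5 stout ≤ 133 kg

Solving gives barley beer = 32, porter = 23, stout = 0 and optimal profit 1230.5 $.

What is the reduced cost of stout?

-8

Both bottling and malt are binding at x*.
From A_Bᵀ y = c: 2·y_bottling + 2·y_malt = 23; 1·y_bottling + 3·y_malt = 21.5.
Solving: y_bottling = 6.5, y_malt = 5.
Reduced cost of stout: c₃ − yᵀa₃ = 30 − (6.5·2 + 5·5) = 30 − 38 = -8.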